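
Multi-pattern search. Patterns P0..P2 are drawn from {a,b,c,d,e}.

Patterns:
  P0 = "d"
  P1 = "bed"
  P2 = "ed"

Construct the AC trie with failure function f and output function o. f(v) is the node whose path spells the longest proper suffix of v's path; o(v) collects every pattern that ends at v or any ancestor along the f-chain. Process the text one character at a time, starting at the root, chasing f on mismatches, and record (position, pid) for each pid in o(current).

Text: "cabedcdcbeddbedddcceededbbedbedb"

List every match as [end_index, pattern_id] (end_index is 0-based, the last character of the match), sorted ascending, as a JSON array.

Build automaton:
Trie nodes:
  n0 'ε': b→2 d→1 e→5
  n1 'd': ·  ←P0
  n2 'b': e→3
  n3 'be': d→4
  n4 'bed': ·  ←P1
  n5 'e': d→6
  n6 'ed': ·  ←P2

Failure links (BFS by depth):
  fail(1) 'd': from fail(0)=0 chase 'd': 0 ⇒ 0;  out={0}∪out(0)={0}
  fail(2) 'b': from fail(0)=0 chase 'b': 0 ⇒ 0;  out=∅∪out(0)=∅
  fail(5) 'e': from fail(0)=0 chase 'e': 0 ⇒ 0;  out=∅∪out(0)=∅
  fail(3) 'be': from fail(2)=0 chase 'e': 0 ⇒ 5;  out=∅∪out(5)=∅
  fail(6) 'ed': from fail(5)=0 chase 'd': 0 ⇒ 1;  out={2}∪out(1)={0,2}
  fail(4) 'bed': from fail(3)=5 chase 'd': 5 ⇒ 6;  out={1}∪out(6)={0,1,2}

Text stream:
i=0 'c': node 0→0
i=1 'a': node 0→0
i=2 'b': node 0→2
i=3 'e': node 2→3
i=4 'd': node 3→4  emit P0@[4:4],P1@[2:4],P2@[3:4]
i=5 'c': node 4→0 (via fail)
i=6 'd': node 0→1  emit P0@[6:6]
i=7 'c': node 1→0 (via fail)
i=8 'b': node 0→2
i=9 'e': node 2→3
i=10 'd': node 3→4  emit P0@[10:10],P1@[8:10],P2@[9:10]
i=11 'd': node 4→1 (via fail)  emit P0@[11:11]
i=12 'b': node 1→2 (via fail)
i=13 'e': node 2→3
i=14 'd': node 3→4  emit P0@[14:14],P1@[12:14],P2@[13:14]
i=15 'd': node 4→1 (via fail)  emit P0@[15:15]
i=16 'd': node 1→1 (via fail)  emit P0@[16:16]
i=17 'c': node 1→0 (via fail)
i=18 'c': node 0→0
i=19 'e': node 0→5
i=20 'e': node 5→5 (via fail)
i=21 'd': node 5→6  emit P0@[21:21],P2@[20:21]
i=22 'e': node 6→5 (via fail)
i=23 'd': node 5→6  emit P0@[23:23],P2@[22:23]
i=24 'b': node 6→2 (via fail)
i=25 'b': node 2→2 (via fail)
i=26 'e': node 2→3
i=27 'd': node 3→4  emit P0@[27:27],P1@[25:27],P2@[26:27]
i=28 'b': node 4→2 (via fail)
i=29 'e': node 2→3
i=30 'd': node 3→4  emit P0@[30:30],P1@[28:30],P2@[29:30]
i=31 'b': node 4→2 (via fail)

All matches (sorted): [[4,0],[4,1],[4,2],[6,0],[10,0],[10,1],[10,2],[11,0],[14,0],[14,1],[14,2],[15,0],[16,0],[21,0],[21,2],[23,0],[23,2],[27,0],[27,1],[27,2],[30,0],[30,1],[30,2]]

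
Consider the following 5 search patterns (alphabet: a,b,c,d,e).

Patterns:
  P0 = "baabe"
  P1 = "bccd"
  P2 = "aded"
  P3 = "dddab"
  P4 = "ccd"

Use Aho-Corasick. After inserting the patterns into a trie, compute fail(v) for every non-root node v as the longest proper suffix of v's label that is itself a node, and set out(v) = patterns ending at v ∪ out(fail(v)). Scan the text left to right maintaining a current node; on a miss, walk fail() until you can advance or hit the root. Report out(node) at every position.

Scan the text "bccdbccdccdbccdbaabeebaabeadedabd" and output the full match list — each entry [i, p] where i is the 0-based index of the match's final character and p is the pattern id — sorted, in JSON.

Build automaton:
Trie nodes:
  n0 'ε': a→9 b→1 c→18 d→13
  n1 'b': a→2 c→6
  n2 'ba': a→3
  n3 'baa': b→4
  n4 'baab': e→5
  n5 'baabe': ·  [P0 ends]
  n6 'bc': c→7
  n7 'bcc': d→8
  n8 'bccd': ·  [P1 ends]
  n9 'a': d→10
  n10 'ad': e→11
  n11 'ade': d→12
  n12 'aded': ·  [P2 ends]
  n13 'd': d→14
  n14 'dd': d→15
  n15 'ddd': a→16
  n16 'ddda': b→17
  n17 'dddab': ·  [P3 ends]
  n18 'c': c→19
  n19 'cc': d→20
  n20 'ccd': ·  [P4 ends]

BFS fail/out derivation:
  n1('b'): parent n0 fail=0; on 'b' 0 → fail=0;  out ∅∪∅=∅
  n9('a'): parent n0 fail=0; on 'a' 0 → fail=0;  out ∅∪∅=∅
  n13('d'): parent n0 fail=0; on 'd' 0 → fail=0;  out ∅∪∅=∅
  n18('c'): parent n0 fail=0; on 'c' 0 → fail=0;  out ∅∪∅=∅
  n2('ba'): parent n1 fail=0; on 'a' 0 → fail=9;  out ∅∪∅=∅
  n6('bc'): parent n1 fail=0; on 'c' 0 → fail=18;  out ∅∪∅=∅
  n10('ad'): parent n9 fail=0; on 'd' 0 → fail=13;  out ∅∪∅=∅
  n14('dd'): parent n13 fail=0; on 'd' 0 → fail=13;  out ∅∪∅=∅
  n19('cc'): parent n18 fail=0; on 'c' 0 → fail=18;  out ∅∪∅=∅
  n3('baa'): parent n2 fail=9; on 'a' 9→0 → fail=9;  out ∅∪∅=∅
  n7('bcc'): parent n6 fail=18; on 'c' 18 → fail=19;  out ∅∪∅=∅
  n11('ade'): parent n10 fail=13; on 'e' 13→0 → fail=0;  out ∅∪∅=∅
  n15('ddd'): parent n14 fail=13; on 'd' 13 → fail=14;  out ∅∪∅=∅
  n20('ccd'): parent n19 fail=18; on 'd' 18→0 → fail=13;  out {4}∪∅={4}
  n4('baab'): parent n3 fail=9; on 'b' 9→0 → fail=1;  out ∅∪∅=∅
  n8('bccd'): parent n7 fail=19; on 'd' 19 → fail=20;  out {1}∪{4}={1,4}
  n12('aded'): parent n11 fail=0; on 'd' 0 → fail=13;  out {2}∪∅={2}
  n16('ddda'): parent n15 fail=14; on 'a' 14→13→0 → fail=9;  out ∅∪∅=∅
  n5('baabe'): parent n4 fail=1; on 'e' 1→0 → fail=0;  out {0}∪∅={0}
  n17('dddab'): parent n16 fail=9; on 'b' 9→0 → fail=1;  out {3}∪∅={3}

Run:
i=0 'b': node 0→1
i=1 'c': node 1→6
i=2 'c': node 6→7
i=3 'd': node 7→8  emit P1@[0:3],P4@[1:3]
i=4 'b': node 8→1 (via fail)
i=5 'c': node 1→6
i=6 'c': node 6→7
i=7 'd': node 7→8  emit P1@[4:7],P4@[5:7]
i=8 'c': node 8→18 (via fail)
i=9 'c': node 18→19
i=10 'd': node 19→20  emit P4@[8:10]
i=11 'b': node 20→1 (via fail)
i=12 'c': node 1→6
i=13 'c': node 6→7
i=14 'd': node 7→8  emit P1@[11:14],P4@[12:14]
i=15 'b': node 8→1 (via fail)
i=16 'a': node 1→2
i=17 'a': node 2→3
i=18 'b': node 3→4
i=19 'e': node 4→5  emit P0@[15:19]
i=20 'e': node 5→0 (via fail)
i=21 'b': node 0→1
i=22 'a': node 1→2
i=23 'a': node 2→3
i=24 'b': node 3→4
i=25 'e': node 4→5  emit P0@[21:25]
i=26 'a': node 5→9 (via fail)
i=27 'd': node 9→10
i=28 'e': node 10→11
i=29 'd': node 11→12  emit P2@[26:29]
i=30 'a': node 12→9 (via fail)
i=31 'b': node 9→1 (via fail)
i=32 'd': node 1→13 (via fail)

Result: [[3,1],[3,4],[7,1],[7,4],[10,4],[14,1],[14,4],[19,0],[25,0],[29,2]]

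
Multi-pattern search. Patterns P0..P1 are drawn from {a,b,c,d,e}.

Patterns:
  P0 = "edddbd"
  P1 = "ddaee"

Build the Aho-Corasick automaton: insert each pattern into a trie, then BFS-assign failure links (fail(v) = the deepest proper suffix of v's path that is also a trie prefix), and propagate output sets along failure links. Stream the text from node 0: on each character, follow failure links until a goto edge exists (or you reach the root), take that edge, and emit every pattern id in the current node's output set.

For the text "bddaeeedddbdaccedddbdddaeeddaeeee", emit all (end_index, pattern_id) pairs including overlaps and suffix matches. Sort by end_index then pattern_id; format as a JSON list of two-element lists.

Construct AC machine:
Trie (insert patterns):
  n0 'ε': d→7 e→1
  n1 'e': d→2
  n2 'ed': d→3
  n3 'edd': d→4
  n4 'eddd': b→5
  n5 'edddb': d→6
  n6 'edddbd': ·  [P0 ends]
  n7 'd': d→8
  n8 'dd': a→9
  n9 'dda': e→10
  n10 'ddae': e→11
  n11 'ddaee': ·  [P1 ends]

BFS fail/out derivation:
  fail(1) 'e': from fail(0)=0 chase 'e': 0 ⇒ 0;  out=∅∪out(0)=∅
  fail(7) 'd': from fail(0)=0 chase 'd': 0 ⇒ 0;  out=∅∪out(0)=∅
  fail(2) 'ed': from fail(1)=0 chase 'd': 0 ⇒ 7;  out=∅∪out(7)=∅
  fail(8) 'dd': from fail(7)=0 chase 'd': 0 ⇒ 7;  out=∅∪out(7)=∅
  fail(3) 'edd': from fail(2)=7 chase 'd': 7 ⇒ 8;  out=∅∪out(8)=∅
  fail(9) 'dda': from fail(8)=7 chase 'a': 7→0 ⇒ 0;  out=∅∪out(0)=∅
  fail(4) 'eddd': from fail(3)=8 chase 'd': 8→7 ⇒ 8;  out=∅∪out(8)=∅
  fail(10) 'ddae': from fail(9)=0 chase 'e': 0 ⇒ 1;  out=∅∪out(1)=∅
  fail(5) 'edddb': from fail(4)=8 chase 'b': 8→7→0 ⇒ 0;  out=∅∪out(0)=∅
  fail(11) 'ddaee': from fail(10)=1 chase 'e': 1→0 ⇒ 1;  out={1}∪out(1)={1}
  fail(6) 'edddbd': from fail(5)=0 chase 'd': 0 ⇒ 7;  out={0}∪out(7)={0}

Text stream:
pos 0 'b': at 0
pos 1 'd': at 7
pos 2 'd': at 8
pos 3 'a': at 9
pos 4 'e': at 10
pos 5 'e': at 11  emit P1@[1:5]
pos 6 'e': at 1 (fail-walked)
pos 7 'd': at 2
pos 8 'd': at 3
pos 9 'd': at 4
pos 10 'b': at 5
pos 11 'd': at 6  emit P0@[6:11]
pos 12 'a': at 0 (fail-walked)
pos 13 'c': at 0
pos 14 'c': at 0
pos 15 'e': at 1
pos 16 'd': at 2
pos 17 'd': at 3
pos 18 'd': at 4
pos 19 'b': at 5
pos 20 'd': at 6  emit P0@[15:20]
pos 21 'd': at 8 (fail-walked)
pos 22 'd': at 8 (fail-walked)
pos 23 'a': at 9
pos 24 'e': at 10
pos 25 'e': at 11  emit P1@[21:25]
pos 26 'd': at 2 (fail-walked)
pos 27 'd': at 3
pos 28 'a': at 9 (fail-walked)
pos 29 'e': at 10
pos 30 'e': at 11  emit P1@[26:30]
pos 31 'e': at 1 (fail-walked)
pos 32 'e': at 1 (fail-walked)

Matches: [[5,1],[11,0],[20,0],[25,1],[30,1]]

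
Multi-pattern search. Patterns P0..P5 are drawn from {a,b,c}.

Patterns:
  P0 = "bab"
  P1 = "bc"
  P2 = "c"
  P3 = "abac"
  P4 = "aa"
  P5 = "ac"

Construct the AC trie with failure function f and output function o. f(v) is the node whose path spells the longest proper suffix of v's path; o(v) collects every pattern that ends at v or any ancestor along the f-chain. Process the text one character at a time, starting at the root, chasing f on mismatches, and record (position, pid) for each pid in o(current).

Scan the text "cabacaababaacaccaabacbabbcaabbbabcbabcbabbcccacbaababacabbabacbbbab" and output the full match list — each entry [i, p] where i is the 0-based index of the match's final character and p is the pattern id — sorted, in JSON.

Construct AC machine:
Trie nodes:
  0='ε' goto a→6 b→1 c→5
  1='b' goto a→2 c→4
  2='ba' goto b→3
  3='bab' goto ·  ←P0
  4='bc' goto ·  ←P1
  5='c' goto ·  ←P2
  6='a' goto a→10 b→7 c→11
  7='ab' goto a→8
  8='aba' goto c→9
  9='abac' goto ·  ←P3
  10='aa' goto ·  ←P4
  11='ac' goto ·  ←P5

Failure links (BFS by depth):
  n1('b'): parent n0 fail=0; on 'b' 0 → fail=0;  out ∅∪∅=∅
  n5('c'): parent n0 fail=0; on 'c' 0 → fail=0;  out {2}∪∅={2}
  n6('a'): parent n0 fail=0; on 'a' 0 → fail=0;  out ∅∪∅=∅
  n2('ba'): parent n1 fail=0; on 'a' 0 → fail=6;  out ∅∪∅=∅
  n4('bc'): parent n1 fail=0; on 'c' 0 → fail=5;  out {1}∪{2}={1,2}
  n7('ab'): parent n6 fail=0; on 'b' 0 → fail=1;  out ∅∪∅=∅
  n10('aa'): parent n6 fail=0; on 'a' 0 → fail=6;  out {4}∪∅={4}
  n11('ac'): parent n6 fail=0; on 'c' 0 → fail=5;  out {5}∪{2}={2,5}
  n3('bab'): parent n2 fail=6; on 'b' 6 → fail=7;  out {0}∪∅={0}
  n8('aba'): parent n7 fail=1; on 'a' 1 → fail=2;  out ∅∪∅=∅
  n9('abac'): parent n8 fail=2; on 'c' 2→6 → fail=11;  out {3}∪{2,5}={2,3,5}

Scan:
i=0 'c': node 0→5  emit P2@[0:0]
i=1 'a': node 5→6 ·f
i=2 'b': node 6→7
i=3 'a': node 7→8
i=4 'c': node 8→9  emit P2@[4:4],P3@[1:4],P5@[3:4]
i=5 'a': node 9→6 ·f
i=6 'a': node 6→10  emit P4@[5:6]
i=7 'b': node 10→7 ·f
i=8 'a': node 7→8
i=9 'b': node 8→3 ·f  emit P0@[7:9]
i=10 'a': node 3→8 ·f
i=11 'a': node 8→10 ·f  emit P4@[10:11]
i=12 'c': node 10→11 ·f  emit P2@[12:12],P5@[11:12]
i=13 'a': node 11→6 ·f
i=14 'c': node 6→11  emit P2@[14:14],P5@[13:14]
i=15 'c': node 11→5 ·f  emit P2@[15:15]
i=16 'a': node 5→6 ·f
i=17 'a': node 6→10  emit P4@[16:17]
i=18 'b': node 10→7 ·f
i=19 'a': node 7→8
i=20 'c': node 8→9  emit P2@[20:20],P3@[17:20],P5@[19:20]
i=21 'b': node 9→1 ·f
i=22 'a': node 1→2
i=23 'b': node 2→3  emit P0@[21:23]
i=24 'b': node 3→1 ·f
i=25 'c': node 1→4  emit P1@[24:25],P2@[25:25]
i=26 'a': node 4→6 ·f
i=27 'a': node 6→10  emit P4@[26:27]
i=28 'b': node 10→7 ·f
i=29 'b': node 7→1 ·f
i=30 'b': node 1→1 ·f
i=31 'a': node 1→2
i=32 'b': node 2→3  emit P0@[30:32]
i=33 'c': node 3→4 ·f  emit P1@[32:33],P2@[33:33]
i=34 'b': node 4→1 ·f
i=35 'a': node 1→2
i=36 'b': node 2→3  emit P0@[34:36]
i=37 'c': node 3→4 ·f  emit P1@[36:37],P2@[37:37]
i=38 'b': node 4→1 ·f
i=39 'a': node 1→2
i=40 'b': node 2→3  emit P0@[38:40]
i=41 'b': node 3→1 ·f
i=42 'c': node 1→4  emit P1@[41:42],P2@[42:42]
i=43 'c': node 4→5 ·f  emit P2@[43:43]
i=44 'c': node 5→5 ·f  emit P2@[44:44]
i=45 'a': node 5→6 ·f
i=46 'c': node 6→11  emit P2@[46:46],P5@[45:46]
i=47 'b': node 11→1 ·f
i=48 'a': node 1→2
i=49 'a': node 2→10 ·f  emit P4@[48:49]
i=50 'b': node 10→7 ·f
i=51 'a': node 7→8
i=52 'b': node 8→3 ·f  emit P0@[50:52]
i=53 'a': node 3→8 ·f
i=54 'c': node 8→9  emit P2@[54:54],P3@[51:54],P5@[53:54]
i=55 'a': node 9→6 ·f
i=56 'b': node 6→7
i=57 'b': node 7→1 ·f
i=58 'a': node 1→2
i=59 'b': node 2→3  emit P0@[57:59]
i=60 'a': node 3→8 ·f
i=61 'c': node 8→9  emit P2@[61:61],P3@[58:61],P5@[60:61]
i=62 'b': node 9→1 ·f
i=63 'b': node 1→1 ·f
i=64 'b': node 1→1 ·f
i=65 'a': node 1→2
i=66 'b': node 2→3  emit P0@[64:66]

All matches (sorted): [[0,2],[4,2],[4,3],[4,5],[6,4],[9,0],[11,4],[12,2],[12,5],[14,2],[14,5],[15,2],[17,4],[20,2],[20,3],[20,5],[23,0],[25,1],[25,2],[27,4],[32,0],[33,1],[33,2],[36,0],[37,1],[37,2],[40,0],[42,1],[42,2],[43,2],[44,2],[46,2],[46,5],[49,4],[52,0],[54,2],[54,3],[54,5],[59,0],[61,2],[61,3],[61,5],[66,0]]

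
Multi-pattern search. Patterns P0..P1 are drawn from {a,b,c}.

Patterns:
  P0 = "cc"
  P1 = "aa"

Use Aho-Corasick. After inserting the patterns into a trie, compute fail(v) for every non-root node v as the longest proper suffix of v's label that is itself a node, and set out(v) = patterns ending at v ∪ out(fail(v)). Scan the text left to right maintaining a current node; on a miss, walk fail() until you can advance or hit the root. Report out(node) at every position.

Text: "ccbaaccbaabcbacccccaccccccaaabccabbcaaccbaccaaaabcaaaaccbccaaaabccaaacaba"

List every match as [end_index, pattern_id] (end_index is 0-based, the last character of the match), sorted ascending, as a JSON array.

Build:
Trie nodes:
  n0 'ε': a→3 c→1
  n1 'c': c→2
  n2 'cc': ·  ←P0
  n3 'a': a→4
  n4 'aa': ·  ←P1

Failure links (BFS by depth):
  fail(1) 'c': from fail(0)=0 chase 'c': 0 ⇒ 0;  out=∅∪out(0)=∅
  fail(3) 'a': from fail(0)=0 chase 'a': 0 ⇒ 0;  out=∅∪out(0)=∅
  fail(2) 'cc': from fail(1)=0 chase 'c': 0 ⇒ 1;  out={0}∪out(1)={0}
  fail(4) 'aa': from fail(3)=0 chase 'a': 0 ⇒ 3;  out={1}∪out(3)={1}

Scan:
i=0 'c': node 0→1
i=1 'c': node 1→2  emit P0@[0:1]
i=2 'b': node 2→0 (via fail)
i=3 'a': node 0→3
i=4 'a': node 3→4  emit P1@[3:4]
i=5 'c': node 4→1 (via fail)
i=6 'c': node 1→2  emit P0@[5:6]
i=7 'b': node 2→0 (via fail)
i=8 'a': node 0→3
i=9 'a': node 3→4  emit P1@[8:9]
i=10 'b': node 4→0 (via fail)
i=11 'c': node 0→1
i=12 'b': node 1→0 (via fail)
i=13 'a': node 0→3
i=14 'c': node 3→1 (via fail)
i=15 'c': node 1→2  emit P0@[14:15]
i=16 'c': node 2→2 (via fail)  emit P0@[15:16]
i=17 'c': node 2→2 (via fail)  emit P0@[16:17]
i=18 'c': node 2→2 (via fail)  emit P0@[17:18]
i=19 'a': node 2→3 (via fail)
i=20 'c': node 3→1 (via fail)
i=21 'c': node 1→2  emit P0@[20:21]
i=22 'c': node 2→2 (via fail)  emit P0@[21:22]
i=23 'c': node 2→2 (via fail)  emit P0@[22:23]
i=24 'c': node 2→2 (via fail)  emit P0@[23:24]
i=25 'c': node 2→2 (via fail)  emit P0@[24:25]
i=26 'a': node 2→3 (via fail)
i=27 'a': node 3→4  emit P1@[26:27]
i=28 'a': node 4→4 (via fail)  emit P1@[27:28]
i=29 'b': node 4→0 (via fail)
i=30 'c': node 0→1
i=31 'c': node 1→2  emit P0@[30:31]
i=32 'a': node 2→3 (via fail)
i=33 'b': node 3→0 (via fail)
i=34 'b': node 0→0
i=35 'c': node 0→1
i=36 'a': node 1→3 (via fail)
i=37 'a': node 3→4  emit P1@[36:37]
i=38 'c': node 4→1 (via fail)
i=39 'c': node 1→2  emit P0@[38:39]
i=40 'b': node 2→0 (via fail)
i=41 'a': node 0→3
i=42 'c': node 3→1 (via fail)
i=43 'c': node 1→2  emit P0@[42:43]
i=44 'a': node 2→3 (via fail)
i=45 'a': node 3→4  emit P1@[44:45]
i=46 'a': node 4→4 (via fail)  emit P1@[45:46]
i=47 'a': node 4→4 (via fail)  emit P1@[46:47]
i=48 'b': node 4→0 (via fail)
i=49 'c': node 0→1
i=50 'a': node 1→3 (via fail)
i=51 'a': node 3→4  emit P1@[50:51]
i=52 'a': node 4→4 (via fail)  emit P1@[51:52]
i=53 'a': node 4→4 (via fail)  emit P1@[52:53]
i=54 'c': node 4→1 (via fail)
i=55 'c': node 1→2  emit P0@[54:55]
i=56 'b': node 2→0 (via fail)
i=57 'c': node 0→1
i=58 'c': node 1→2  emit P0@[57:58]
i=59 'a': node 2→3 (via fail)
i=60 'a': node 3→4  emit P1@[59:60]
i=61 'a': node 4→4 (via fail)  emit P1@[60:61]
i=62 'a': node 4→4 (via fail)  emit P1@[61:62]
i=63 'b': node 4→0 (via fail)
i=64 'c': node 0→1
i=65 'c': node 1→2  emit P0@[64:65]
i=66 'a': node 2→3 (via fail)
i=67 'a': node 3→4  emit P1@[66:67]
i=68 'a': node 4→4 (via fail)  emit P1@[67:68]
i=69 'c': node 4→1 (via fail)
i=70 'a': node 1→3 (via fail)
i=71 'b': node 3→0 (via fail)
i=72 'a': node 0→3

Result: [[1,0],[4,1],[6,0],[9,1],[15,0],[16,0],[17,0],[18,0],[21,0],[22,0],[23,0],[24,0],[25,0],[27,1],[28,1],[31,0],[37,1],[39,0],[43,0],[45,1],[46,1],[47,1],[51,1],[52,1],[53,1],[55,0],[58,0],[60,1],[61,1],[62,1],[65,0],[67,1],[68,1]]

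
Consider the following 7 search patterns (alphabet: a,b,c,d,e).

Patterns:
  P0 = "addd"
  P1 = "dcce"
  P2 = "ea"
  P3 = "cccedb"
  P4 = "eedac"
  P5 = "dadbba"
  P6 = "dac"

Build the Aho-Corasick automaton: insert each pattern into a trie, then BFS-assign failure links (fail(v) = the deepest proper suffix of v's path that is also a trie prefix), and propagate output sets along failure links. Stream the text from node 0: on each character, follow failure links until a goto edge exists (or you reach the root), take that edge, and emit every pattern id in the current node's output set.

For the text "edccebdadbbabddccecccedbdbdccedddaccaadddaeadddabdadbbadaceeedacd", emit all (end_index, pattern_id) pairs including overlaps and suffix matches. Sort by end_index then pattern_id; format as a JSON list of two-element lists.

Build:
Trie nodes:
  0='ε' goto a→1 c→11 d→5 e→9
  1='a' goto d→2
  2='ad' goto d→3
  3='add' goto d→4
  4='addd' goto ·  ←P0
  5='d' goto a→21 c→6
  6='dc' goto c→7
  7='dcc' goto e→8
  8='dcce' goto ·  ←P1
  9='e' goto a→10 e→17
  10='ea' goto ·  ←P2
  11='c' goto c→12
  12='cc' goto c→13
  13='ccc' goto e→14
  14='ccce' goto d→15
  15='ccced' goto b→16
  16='cccedb' goto ·  ←P3
  17='ee' goto d→18
  18='eed' goto a→19
  19='eeda' goto c→20
  20='eedac' goto ·  ←P4
  21='da' goto c→26 d→22
  22='dad' goto b→23
  23='dadb' goto b→24
  24='dadbb' goto a→25
  25='dadbba' goto ·  ←P5
  26='dac' goto ·  ←P6

Failure links (BFS by depth):
  fail(1) 'a': from fail(0)=0 chase 'a': 0 ⇒ 0;  out=∅∪out(0)=∅
  fail(5) 'd': from fail(0)=0 chase 'd': 0 ⇒ 0;  out=∅∪out(0)=∅
  fail(9) 'e': from fail(0)=0 chase 'e': 0 ⇒ 0;  out=∅∪out(0)=∅
  fail(11) 'c': from fail(0)=0 chase 'c': 0 ⇒ 0;  out=∅∪out(0)=∅
  fail(2) 'ad': from fail(1)=0 chase 'd': 0 ⇒ 5;  out=∅∪out(5)=∅
  fail(6) 'dc': from fail(5)=0 chase 'c': 0 ⇒ 11;  out=∅∪out(11)=∅
  fail(10) 'ea': from fail(9)=0 chase 'a': 0 ⇒ 1;  out={2}∪out(1)={2}
  fail(12) 'cc': from fail(11)=0 chase 'c': 0 ⇒ 11;  out=∅∪out(11)=∅
  fail(17) 'ee': from fail(9)=0 chase 'e': 0 ⇒ 9;  out=∅∪out(9)=∅
  fail(21) 'da': from fail(5)=0 chase 'a': 0 ⇒ 1;  out=∅∪out(1)=∅
  fail(3) 'add': from fail(2)=5 chase 'd': 5→0 ⇒ 5;  out=∅∪out(5)=∅
  fail(7) 'dcc': from fail(6)=11 chase 'c': 11 ⇒ 12;  out=∅∪out(12)=∅
  fail(13) 'ccc': from fail(12)=11 chase 'c': 11 ⇒ 12;  out=∅∪out(12)=∅
  fail(18) 'eed': from fail(17)=9 chase 'd': 9→0 ⇒ 5;  out=∅∪out(5)=∅
  fail(22) 'dad': from fail(21)=1 chase 'd': 1 ⇒ 2;  out=∅∪out(2)=∅
  fail(26) 'dac': from fail(21)=1 chase 'c': 1→0 ⇒ 11;  out={6}∪out(11)={6}
  fail(4) 'addd': from fail(3)=5 chase 'd': 5→0 ⇒ 5;  out={0}∪out(5)={0}
  fail(8) 'dcce': from fail(7)=12 chase 'e': 12→11→0 ⇒ 9;  out={1}∪out(9)={1}
  fail(14) 'ccce': from fail(13)=12 chase 'e': 12→11→0 ⇒ 9;  out=∅∪out(9)=∅
  fail(19) 'eeda': from fail(18)=5 chase 'a': 5 ⇒ 21;  out=∅∪out(21)=∅
  fail(23) 'dadb': from fail(22)=2 chase 'b': 2→5→0 ⇒ 0;  out=∅∪out(0)=∅
  fail(15) 'ccced': from fail(14)=9 chase 'd': 9→0 ⇒ 5;  out=∅∪out(5)=∅
  fail(20) 'eedac': from fail(19)=21 chase 'c': 21 ⇒ 26;  out={4}∪out(26)={4,6}
  fail(24) 'dadbb': from fail(23)=0 chase 'b': 0 ⇒ 0;  out=∅∪out(0)=∅
  fail(16) 'cccedb': from fail(15)=5 chase 'b': 5→0 ⇒ 0;  out={3}∪out(0)={3}
  fail(25) 'dadbba': from fail(24)=0 chase 'a': 0 ⇒ 1;  out={5}∪out(1)={5}

Scan:
i=0 'e': node 0→9
i=1 'd': node 9→5 (fail-walked)
i=2 'c': node 5→6
i=3 'c': node 6→7
i=4 'e': node 7→8  emit P1@[1:4]
i=5 'b': node 8→0 (fail-walked)
i=6 'd': node 0→5
i=7 'a': node 5→21
i=8 'd': node 21→22
i=9 'b': node 22→23
i=10 'b': node 23→24
i=11 'a': node 24→25  emit P5@[6:11]
i=12 'b': node 25→0 (fail-walked)
i=13 'd': node 0→5
i=14 'd': node 5→5 (fail-walked)
i=15 'c': node 5→6
i=16 'c': node 6→7
i=17 'e': node 7→8  emit P1@[14:17]
i=18 'c': node 8→11 (fail-walked)
i=19 'c': node 11→12
i=20 'c': node 12→13
i=21 'e': node 13→14
i=22 'd': node 14→15
i=23 'b': node 15→16  emit P3@[18:23]
i=24 'd': node 16→5 (fail-walked)
i=25 'b': node 5→0 (fail-walked)
i=26 'd': node 0→5
i=27 'c': node 5→6
i=28 'c': node 6→7
i=29 'e': node 7→8  emit P1@[26:29]
i=30 'd': node 8→5 (fail-walked)
i=31 'd': node 5→5 (fail-walked)
i=32 'd': node 5→5 (fail-walked)
i=33 'a': node 5→21
i=34 'c': node 21→26  emit P6@[32:34]
i=35 'c': node 26→12 (fail-walked)
i=36 'a': node 12→1 (fail-walked)
i=37 'a': node 1→1 (fail-walked)
i=38 'd': node 1→2
i=39 'd': node 2→3
i=40 'd': node 3→4  emit P0@[37:40]
i=41 'a': node 4→21 (fail-walked)
i=42 'e': node 21→9 (fail-walked)
i=43 'a': node 9→10  emit P2@[42:43]
i=44 'd': node 10→2 (fail-walked)
i=45 'd': node 2→3
i=46 'd': node 3→4  emit P0@[43:46]
i=47 'a': node 4→21 (fail-walked)
i=48 'b': node 21→0 (fail-walked)
i=49 'd': node 0→5
i=50 'a': node 5→21
i=51 'd': node 21→22
i=52 'b': node 22→23
i=53 'b': node 23→24
i=54 'a': node 24→25  emit P5@[49:54]
i=55 'd': node 25→2 (fail-walked)
i=56 'a': node 2→21 (fail-walked)
i=57 'c': node 21→26  emit P6@[55:57]
i=58 'e': node 26→9 (fail-walked)
i=59 'e': node 9→17
i=60 'e': node 17→17 (fail-walked)
i=61 'd': node 17→18
i=62 'a': node 18→19
i=63 'c': node 19→20  emit P4@[59:63],P6@[61:63]
i=64 'd': node 20→5 (fail-walked)

Matches: [[4,1],[11,5],[17,1],[23,3],[29,1],[34,6],[40,0],[43,2],[46,0],[54,5],[57,6],[63,4],[63,6]]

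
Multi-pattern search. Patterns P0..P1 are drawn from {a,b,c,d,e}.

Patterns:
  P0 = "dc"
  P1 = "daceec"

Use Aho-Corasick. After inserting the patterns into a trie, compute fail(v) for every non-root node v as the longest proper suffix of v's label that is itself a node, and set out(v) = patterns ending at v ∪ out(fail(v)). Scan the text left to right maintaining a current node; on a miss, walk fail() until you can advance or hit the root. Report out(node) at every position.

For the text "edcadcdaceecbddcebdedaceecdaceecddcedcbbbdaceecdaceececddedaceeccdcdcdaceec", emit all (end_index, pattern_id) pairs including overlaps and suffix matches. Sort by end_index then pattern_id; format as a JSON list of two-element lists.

Build:
Trie (insert patterns):
  n0 'ε': d→1
  n1 'd': a→3 c→2
  n2 'dc': ·  ←P0
  n3 'da': c→4
  n4 'dac': e→5
  n5 'dace': e→6
  n6 'dacee': c→7
  n7 'daceec': ·  ←P1

Failure links (BFS by depth):
  fail(1) 'd': from fail(0)=0 chase 'd': 0 ⇒ 0;  out=∅∪out(0)=∅
  fail(2) 'dc': from fail(1)=0 chase 'c': 0 ⇒ 0;  out={0}∪out(0)={0}
  fail(3) 'da': from fail(1)=0 chase 'a': 0 ⇒ 0;  out=∅∪out(0)=∅
  fail(4) 'dac': from fail(3)=0 chase 'c': 0 ⇒ 0;  out=∅∪out(0)=∅
  fail(5) 'dace': from fail(4)=0 chase 'e': 0 ⇒ 0;  out=∅∪out(0)=∅
  fail(6) 'dacee': from fail(5)=0 chase 'e': 0 ⇒ 0;  out=∅∪out(0)=∅
  fail(7) 'daceec': from fail(6)=0 chase 'c': 0 ⇒ 0;  out={1}∪out(0)={1}

Run:
i=0 'e': node 0→0
i=1 'd': node 0→1
i=2 'c': node 1→2  ** P0@[1:2]
i=3 'a': node 2→0 (fail-walked)
i=4 'd': node 0→1
i=5 'c': node 1→2  ** P0@[4:5]
i=6 'd': node 2→1 (fail-walked)
i=7 'a': node 1→3
i=8 'c': node 3→4
i=9 'e': node 4→5
i=10 'e': node 5→6
i=11 'c': node 6→7  ** P1@[6:11]
i=12 'b': node 7→0 (fail-walked)
i=13 'd': node 0→1
i=14 'd': node 1→1 (fail-walked)
i=15 'c': node 1→2  ** P0@[14:15]
i=16 'e': node 2→0 (fail-walked)
i=17 'b': node 0→0
i=18 'd': node 0→1
i=19 'e': node 1→0 (fail-walked)
i=20 'd': node 0→1
i=21 'a': node 1→3
i=22 'c': node 3→4
i=23 'e': node 4→5
i=24 'e': node 5→6
i=25 'c': node 6→7  ** P1@[20:25]
i=26 'd': node 7→1 (fail-walked)
i=27 'a': node 1→3
i=28 'c': node 3→4
i=29 'e': node 4→5
i=30 'e': node 5→6
i=31 'c': node 6→7  ** P1@[26:31]
i=32 'd': node 7→1 (fail-walked)
i=33 'd': node 1→1 (fail-walked)
i=34 'c': node 1→2  ** P0@[33:34]
i=35 'e': node 2→0 (fail-walked)
i=36 'd': node 0→1
i=37 'c': node 1→2  ** P0@[36:37]
i=38 'b': node 2→0 (fail-walked)
i=39 'b': node 0→0
i=40 'b': node 0→0
i=41 'd': node 0→1
i=42 'a': node 1→3
i=43 'c': node 3→4
i=44 'e': node 4→5
i=45 'e': node 5→6
i=46 'c': node 6→7  ** P1@[41:46]
i=47 'd': node 7→1 (fail-walked)
i=48 'a': node 1→3
i=49 'c': node 3→4
i=50 'e': node 4→5
i=51 'e': node 5→6
i=52 'c': node 6→7  ** P1@[47:52]
i=53 'e': node 7→0 (fail-walked)
i=54 'c': node 0→0
i=55 'd': node 0→1
i=56 'd': node 1→1 (fail-walked)
i=57 'e': node 1→0 (fail-walked)
i=58 'd': node 0→1
i=59 'a': node 1→3
i=60 'c': node 3→4
i=61 'e': node 4→5
i=62 'e': node 5→6
i=63 'c': node 6→7  ** P1@[58:63]
i=64 'c': node 7→0 (fail-walked)
i=65 'd': node 0→1
i=66 'c': node 1→2  ** P0@[65:66]
i=67 'd': node 2→1 (fail-walked)
i=68 'c': node 1→2  ** P0@[67:68]
i=69 'd': node 2→1 (fail-walked)
i=70 'a': node 1→3
i=71 'c': node 3→4
i=72 'e': node 4→5
i=73 'e': node 5→6
i=74 'c': node 6→7  ** P1@[69:74]

All matches (sorted): [[2,0],[5,0],[11,1],[15,0],[25,1],[31,1],[34,0],[37,0],[46,1],[52,1],[63,1],[66,0],[68,0],[74,1]]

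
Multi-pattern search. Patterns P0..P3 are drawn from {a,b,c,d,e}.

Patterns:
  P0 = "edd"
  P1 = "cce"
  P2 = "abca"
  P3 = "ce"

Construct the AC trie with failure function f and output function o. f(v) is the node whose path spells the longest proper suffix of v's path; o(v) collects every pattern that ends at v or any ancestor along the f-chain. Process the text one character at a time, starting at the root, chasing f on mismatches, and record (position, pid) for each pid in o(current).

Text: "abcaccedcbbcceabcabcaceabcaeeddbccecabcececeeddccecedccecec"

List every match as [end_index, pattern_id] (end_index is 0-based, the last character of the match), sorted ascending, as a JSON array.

Build:
Trie nodes:
  0='ε' goto a→7 c→4 e→1
  1='e' goto d→2
  2='ed' goto d→3
  3='edd' goto ·  [P0 ends]
  4='c' goto c→5 e→11
  5='cc' goto e→6
  6='cce' goto ·  [P1 ends]
  7='a' goto b→8
  8='ab' goto c→9
  9='abc' goto a→10
  10='abca' goto ·  [P2 ends]
  11='ce' goto ·  [P3 ends]

Failure links (BFS by depth):
  n1('e'): parent n0 fail=0; on 'e' 0 → fail=0;  out ∅∪∅=∅
  n4('c'): parent n0 fail=0; on 'c' 0 → fail=0;  out ∅∪∅=∅
  n7('a'): parent n0 fail=0; on 'a' 0 → fail=0;  out ∅∪∅=∅
  n2('ed'): parent n1 fail=0; on 'd' 0 → fail=0;  out ∅∪∅=∅
  n5('cc'): parent n4 fail=0; on 'c' 0 → fail=4;  out ∅∪∅=∅
  n8('ab'): parent n7 fail=0; on 'b' 0 → fail=0;  out ∅∪∅=∅
  n11('ce'): parent n4 fail=0; on 'e' 0 → fail=1;  out {3}∪∅={3}
  n3('edd'): parent n2 fail=0; on 'd' 0 → fail=0;  out {0}∪∅={0}
  n6('cce'): parent n5 fail=4; on 'e' 4 → fail=11;  out {1}∪{3}={1,3}
  n9('abc'): parent n8 fail=0; on 'c' 0 → fail=4;  out ∅∪∅=∅
  n10('abca'): parent n9 fail=4; on 'a' 4→0 → fail=7;  out {2}∪∅={2}

Scan:
pos 0 'a': at 7
pos 1 'b': at 8
pos 2 'c': at 9
pos 3 'a': at 10  emit P2@[0:3]
pos 4 'c': at 4 ·f
pos 5 'c': at 5
pos 6 'e': at 6  emit P1@[4:6],P3@[5:6]
pos 7 'd': at 2 ·f
pos 8 'c': at 4 ·f
pos 9 'b': at 0 ·f
pos 10 'b': at 0
pos 11 'c': at 4
pos 12 'c': at 5
pos 13 'e': at 6  emit P1@[11:13],P3@[12:13]
pos 14 'a': at 7 ·f
pos 15 'b': at 8
pos 16 'c': at 9
pos 17 'a': at 10  emit P2@[14:17]
pos 18 'b': at 8 ·f
pos 19 'c': at 9
pos 20 'a': at 10  emit P2@[17:20]
pos 21 'c': at 4 ·f
pos 22 'e': at 11  emit P3@[21:22]
pos 23 'a': at 7 ·f
pos 24 'b': at 8
pos 25 'c': at 9
pos 26 'a': at 10  emit P2@[23:26]
pos 27 'e': at 1 ·f
pos 28 'e': at 1 ·f
pos 29 'd': at 2
pos 30 'd': at 3  emit P0@[28:30]
pos 31 'b': at 0 ·f
pos 32 'c': at 4
pos 33 'c': at 5
pos 34 'e': at 6  emit P1@[32:34],P3@[33:34]
pos 35 'c': at 4 ·f
pos 36 'a': at 7 ·f
pos 37 'b': at 8
pos 38 'c': at 9
pos 39 'e': at 11 ·f  emit P3@[38:39]
pos 40 'c': at 4 ·f
pos 41 'e': at 11  emit P3@[40:41]
pos 42 'c': at 4 ·f
pos 43 'e': at 11  emit P3@[42:43]
pos 44 'e': at 1 ·f
pos 45 'd': at 2
pos 46 'd': at 3  emit P0@[44:46]
pos 47 'c': at 4 ·f
pos 48 'c': at 5
pos 49 'e': at 6  emit P1@[47:49],P3@[48:49]
pos 50 'c': at 4 ·f
pos 51 'e': at 11  emit P3@[50:51]
pos 52 'd': at 2 ·f
pos 53 'c': at 4 ·f
pos 54 'c': at 5
pos 55 'e': at 6  emit P1@[53:55],P3@[54:55]
pos 56 'c': at 4 ·f
pos 57 'e': at 11  emit P3@[56:57]
pos 58 'c': at 4 ·f

All matches (sorted): [[3,2],[6,1],[6,3],[13,1],[13,3],[17,2],[20,2],[22,3],[26,2],[30,0],[34,1],[34,3],[39,3],[41,3],[43,3],[46,0],[49,1],[49,3],[51,3],[55,1],[55,3],[57,3]]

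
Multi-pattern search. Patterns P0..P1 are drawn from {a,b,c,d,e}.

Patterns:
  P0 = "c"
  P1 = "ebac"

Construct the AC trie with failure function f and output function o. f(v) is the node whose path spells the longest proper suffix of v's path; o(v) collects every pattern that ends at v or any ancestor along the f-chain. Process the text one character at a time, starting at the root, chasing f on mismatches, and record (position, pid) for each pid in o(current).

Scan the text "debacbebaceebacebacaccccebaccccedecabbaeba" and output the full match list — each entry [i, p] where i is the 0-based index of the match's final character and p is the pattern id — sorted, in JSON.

Construct AC machine:
Trie nodes:
  n0 'ε': c→1 e→2
  n1 'c': ·  ←P0
  n2 'e': b→3
  n3 'eb': a→4
  n4 'eba': c→5
  n5 'ebac': ·  ←P1

Failure links (BFS by depth):
  fail(1) 'c': from fail(0)=0 chase 'c': 0 ⇒ 0;  out={0}∪out(0)={0}
  fail(2) 'e': from fail(0)=0 chase 'e': 0 ⇒ 0;  out=∅∪out(0)=∅
  fail(3) 'eb': from fail(2)=0 chase 'b': 0 ⇒ 0;  out=∅∪out(0)=∅
  fail(4) 'eba': from fail(3)=0 chase 'a': 0 ⇒ 0;  out=∅∪out(0)=∅
  fail(5) 'ebac': from fail(4)=0 chase 'c': 0 ⇒ 1;  out={1}∪out(1)={0,1}

Run:
[0] read 'd'  n0⇒n0
[1] read 'e'  n0⇒n2
[2] read 'b'  n2⇒n3
[3] read 'a'  n3⇒n4
[4] read 'c'  n4⇒n5  emit P0@[4:4],P1@[1:4]
[5] read 'b'  n5⇒n0 ·f
[6] read 'e'  n0⇒n2
[7] read 'b'  n2⇒n3
[8] read 'a'  n3⇒n4
[9] read 'c'  n4⇒n5  emit P0@[9:9],P1@[6:9]
[10] read 'e'  n5⇒n2 ·f
[11] read 'e'  n2⇒n2 ·f
[12] read 'b'  n2⇒n3
[13] read 'a'  n3⇒n4
[14] read 'c'  n4⇒n5  emit P0@[14:14],P1@[11:14]
[15] read 'e'  n5⇒n2 ·f
[16] read 'b'  n2⇒n3
[17] read 'a'  n3⇒n4
[18] read 'c'  n4⇒n5  emit P0@[18:18],P1@[15:18]
[19] read 'a'  n5⇒n0 ·f
[20] read 'c'  n0⇒n1  emit P0@[20:20]
[21] read 'c'  n1⇒n1 ·f  emit P0@[21:21]
[22] read 'c'  n1⇒n1 ·f  emit P0@[22:22]
[23] read 'c'  n1⇒n1 ·f  emit P0@[23:23]
[24] read 'e'  n1⇒n2 ·f
[25] read 'b'  n2⇒n3
[26] read 'a'  n3⇒n4
[27] read 'c'  n4⇒n5  emit P0@[27:27],P1@[24:27]
[28] read 'c'  n5⇒n1 ·f  emit P0@[28:28]
[29] read 'c'  n1⇒n1 ·f  emit P0@[29:29]
[30] read 'c'  n1⇒n1 ·f  emit P0@[30:30]
[31] read 'e'  n1⇒n2 ·f
[32] read 'd'  n2⇒n0 ·f
[33] read 'e'  n0⇒n2
[34] read 'c'  n2⇒n1 ·f  emit P0@[34:34]
[35] read 'a'  n1⇒n0 ·f
[36] read 'b'  n0⇒n0
[37] read 'b'  n0⇒n0
[38] read 'a'  n0⇒n0
[39] read 'e'  n0⇒n2
[40] read 'b'  n2⇒n3
[41] read 'a'  n3⇒n4

Result: [[4,0],[4,1],[9,0],[9,1],[14,0],[14,1],[18,0],[18,1],[20,0],[21,0],[22,0],[23,0],[27,0],[27,1],[28,0],[29,0],[30,0],[34,0]]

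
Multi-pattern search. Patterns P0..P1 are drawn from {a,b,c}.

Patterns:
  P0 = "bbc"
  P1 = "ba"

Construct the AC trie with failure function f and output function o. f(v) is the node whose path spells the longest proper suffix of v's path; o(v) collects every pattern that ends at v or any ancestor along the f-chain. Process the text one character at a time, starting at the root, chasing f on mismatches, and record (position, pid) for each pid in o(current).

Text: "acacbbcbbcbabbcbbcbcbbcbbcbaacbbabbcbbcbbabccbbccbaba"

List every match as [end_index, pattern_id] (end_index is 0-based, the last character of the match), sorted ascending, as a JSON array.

Build:
Trie nodes:
  n0 'ε': b→1
  n1 'b': a→4 b→2
  n2 'bb': c→3
  n3 'bbc': ·  [P0 ends]
  n4 'ba': ·  [P1 ends]

Failure links (BFS by depth):
  n1('b'): parent n0 fail=0; on 'b' 0 → fail=0;  out ∅∪∅=∅
  n2('bb'): parent n1 fail=0; on 'b' 0 → fail=1;  out ∅∪∅=∅
  n4('ba'): parent n1 fail=0; on 'a' 0 → fail=0;  out {1}∪∅={1}
  n3('bbc'): parent n2 fail=1; on 'c' 1→0 → fail=0;  out {0}∪∅={0}

Scan:
[0] read 'a'  n0⇒n0
[1] read 'c'  n0⇒n0
[2] read 'a'  n0⇒n0
[3] read 'c'  n0⇒n0
[4] read 'b'  n0⇒n1
[5] read 'b'  n1⇒n2
[6] read 'c'  n2⇒n3  emit P0@[4:6]
[7] read 'b'  n3⇒n1 (fail-walked)
[8] read 'b'  n1⇒n2
[9] read 'c'  n2⇒n3  emit P0@[7:9]
[10] read 'b'  n3⇒n1 (fail-walked)
[11] read 'a'  n1⇒n4  emit P1@[10:11]
[12] read 'b'  n4⇒n1 (fail-walked)
[13] read 'b'  n1⇒n2
[14] read 'c'  n2⇒n3  emit P0@[12:14]
[15] read 'b'  n3⇒n1 (fail-walked)
[16] read 'b'  n1⇒n2
[17] read 'c'  n2⇒n3  emit P0@[15:17]
[18] read 'b'  n3⇒n1 (fail-walked)
[19] read 'c'  n1⇒n0 (fail-walked)
[20] read 'b'  n0⇒n1
[21] read 'b'  n1⇒n2
[22] read 'c'  n2⇒n3  emit P0@[20:22]
[23] read 'b'  n3⇒n1 (fail-walked)
[24] read 'b'  n1⇒n2
[25] read 'c'  n2⇒n3  emit P0@[23:25]
[26] read 'b'  n3⇒n1 (fail-walked)
[27] read 'a'  n1⇒n4  emit P1@[26:27]
[28] read 'a'  n4⇒n0 (fail-walked)
[29] read 'c'  n0⇒n0
[30] read 'b'  n0⇒n1
[31] read 'b'  n1⇒n2
[32] read 'a'  n2⇒n4 (fail-walked)  emit P1@[31:32]
[33] read 'b'  n4⇒n1 (fail-walked)
[34] read 'b'  n1⇒n2
[35] read 'c'  n2⇒n3  emit P0@[33:35]
[36] read 'b'  n3⇒n1 (fail-walked)
[37] read 'b'  n1⇒n2
[38] read 'c'  n2⇒n3  emit P0@[36:38]
[39] read 'b'  n3⇒n1 (fail-walked)
[40] read 'b'  n1⇒n2
[41] read 'a'  n2⇒n4 (fail-walked)  emit P1@[40:41]
[42] read 'b'  n4⇒n1 (fail-walked)
[43] read 'c'  n1⇒n0 (fail-walked)
[44] read 'c'  n0⇒n0
[45] read 'b'  n0⇒n1
[46] read 'b'  n1⇒n2
[47] read 'c'  n2⇒n3  emit P0@[45:47]
[48] read 'c'  n3⇒n0 (fail-walked)
[49] read 'b'  n0⇒n1
[50] read 'a'  n1⇒n4  emit P1@[49:50]
[51] read 'b'  n4⇒n1 (fail-walked)
[52] read 'a'  n1⇒n4  emit P1@[51:52]

Result: [[6,0],[9,0],[11,1],[14,0],[17,0],[22,0],[25,0],[27,1],[32,1],[35,0],[38,0],[41,1],[47,0],[50,1],[52,1]]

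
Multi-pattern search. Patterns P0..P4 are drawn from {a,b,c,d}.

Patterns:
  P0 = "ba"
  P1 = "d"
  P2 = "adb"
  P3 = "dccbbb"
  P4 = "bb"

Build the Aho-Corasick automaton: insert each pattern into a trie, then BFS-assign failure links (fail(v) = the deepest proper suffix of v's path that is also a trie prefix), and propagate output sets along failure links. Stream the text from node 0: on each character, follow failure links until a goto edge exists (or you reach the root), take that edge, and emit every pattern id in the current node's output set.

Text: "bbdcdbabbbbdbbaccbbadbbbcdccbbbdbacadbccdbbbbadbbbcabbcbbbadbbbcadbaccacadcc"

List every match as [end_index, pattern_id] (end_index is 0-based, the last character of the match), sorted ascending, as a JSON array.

Build:
Trie (insert patterns):
  n0 'ε': a→4 b→1 d→3
  n1 'b': a→2 b→12
  n2 'ba': ·  [P0 ends]
  n3 'd': c→7  [P1 ends]
  n4 'a': d→5
  n5 'ad': b→6
  n6 'adb': ·  [P2 ends]
  n7 'dc': c→8
  n8 'dcc': b→9
  n9 'dccb': b→10
  n10 'dccbb': b→11
  n11 'dccbbb': ·  [P3 ends]
  n12 'bb': ·  [P4 ends]

Failure links (BFS by depth):
  fail(1) 'b': from fail(0)=0 chase 'b': 0 ⇒ 0;  out=∅∪out(0)=∅
  fail(3) 'd': from fail(0)=0 chase 'd': 0 ⇒ 0;  out={1}∪out(0)={1}
  fail(4) 'a': from fail(0)=0 chase 'a': 0 ⇒ 0;  out=∅∪out(0)=∅
  fail(2) 'ba': from fail(1)=0 chase 'a': 0 ⇒ 4;  out={0}∪out(4)={0}
  fail(5) 'ad': from fail(4)=0 chase 'd': 0 ⇒ 3;  out=∅∪out(3)={1}
  fail(7) 'dc': from fail(3)=0 chase 'c': 0 ⇒ 0;  out=∅∪out(0)=∅
  fail(12) 'bb': from fail(1)=0 chase 'b': 0 ⇒ 1;  out={4}∪out(1)={4}
  fail(6) 'adb': from fail(5)=3 chase 'b': 3→0 ⇒ 1;  out={2}∪out(1)={2}
  fail(8) 'dcc': from fail(7)=0 chase 'c': 0 ⇒ 0;  out=∅∪out(0)=∅
  fail(9) 'dccb': from fail(8)=0 chase 'b': 0 ⇒ 1;  out=∅∪out(1)=∅
  fail(10) 'dccbb': from fail(9)=1 chase 'b': 1 ⇒ 12;  out=∅∪out(12)={4}
  fail(11) 'dccbbb': from fail(10)=12 chase 'b': 12→1 ⇒ 12;  out={3}∪out(12)={3,4}

Scan:
i=0 'b': node 0→1
i=1 'b': node 1→12  emit P4@[0:1]
i=2 'd': node 12→3 ·f  emit P1@[2:2]
i=3 'c': node 3→7
i=4 'd': node 7→3 ·f  emit P1@[4:4]
i=5 'b': node 3→1 ·f
i=6 'a': node 1→2  emit P0@[5:6]
i=7 'b': node 2→1 ·f
i=8 'b': node 1→12  emit P4@[7:8]
i=9 'b': node 12→12 ·f  emit P4@[8:9]
i=10 'b': node 12→12 ·f  emit P4@[9:10]
i=11 'd': node 12→3 ·f  emit P1@[11:11]
i=12 'b': node 3→1 ·f
i=13 'b': node 1→12  emit P4@[12:13]
i=14 'a': node 12→2 ·f  emit P0@[13:14]
i=15 'c': node 2→0 ·f
i=16 'c': node 0→0
i=17 'b': node 0→1
i=18 'b': node 1→12  emit P4@[17:18]
i=19 'a': node 12→2 ·f  emit P0@[18:19]
i=20 'd': node 2→5 ·f  emit P1@[20:20]
i=21 'b': node 5→6  emit P2@[19:21]
i=22 'b': node 6→12 ·f  emit P4@[21:22]
i=23 'b': node 12→12 ·f  emit P4@[22:23]
i=24 'c': node 12→0 ·f
i=25 'd': node 0→3  emit P1@[25:25]
i=26 'c': node 3→7
i=27 'c': node 7→8
i=28 'b': node 8→9
i=29 'b': node 9→10  emit P4@[28:29]
i=30 'b': node 10→11  emit P3@[25:30],P4@[29:30]
i=31 'd': node 11→3 ·f  emit P1@[31:31]
i=32 'b': node 3→1 ·f
i=33 'a': node 1→2  emit P0@[32:33]
i=34 'c': node 2→0 ·f
i=35 'a': node 0→4
i=36 'd': node 4→5  emit P1@[36:36]
i=37 'b': node 5→6  emit P2@[35:37]
i=38 'c': node 6→0 ·f
i=39 'c': node 0→0
i=40 'd': node 0→3  emit P1@[40:40]
i=41 'b': node 3→1 ·f
i=42 'b': node 1→12  emit P4@[41:42]
i=43 'b': node 12→12 ·f  emit P4@[42:43]
i=44 'b': node 12→12 ·f  emit P4@[43:44]
i=45 'a': node 12→2 ·f  emit P0@[44:45]
i=46 'd': node 2→5 ·f  emit P1@[46:46]
i=47 'b': node 5→6  emit P2@[45:47]
i=48 'b': node 6→12 ·f  emit P4@[47:48]
i=49 'b': node 12→12 ·f  emit P4@[48:49]
i=50 'c': node 12→0 ·f
i=51 'a': node 0→4
i=52 'b': node 4→1 ·f
i=53 'b': node 1→12  emit P4@[52:53]
i=54 'c': node 12→0 ·f
i=55 'b': node 0→1
i=56 'b': node 1→12  emit P4@[55:56]
i=57 'b': node 12→12 ·f  emit P4@[56:57]
i=58 'a': node 12→2 ·f  emit P0@[57:58]
i=59 'd': node 2→5 ·f  emit P1@[59:59]
i=60 'b': node 5→6  emit P2@[58:60]
i=61 'b': node 6→12 ·f  emit P4@[60:61]
i=62 'b': node 12→12 ·f  emit P4@[61:62]
i=63 'c': node 12→0 ·f
i=64 'a': node 0→4
i=65 'd': node 4→5  emit P1@[65:65]
i=66 'b': node 5→6  emit P2@[64:66]
i=67 'a': node 6→2 ·f  emit P0@[66:67]
i=68 'c': node 2→0 ·f
i=69 'c': node 0→0
i=70 'a': node 0→4
i=71 'c': node 4→0 ·f
i=72 'a': node 0→4
i=73 'd': node 4→5  emit P1@[73:73]
i=74 'c': node 5→7 ·f
i=75 'c': node 7→8

Result: [[1,4],[2,1],[4,1],[6,0],[8,4],[9,4],[10,4],[11,1],[13,4],[14,0],[18,4],[19,0],[20,1],[21,2],[22,4],[23,4],[25,1],[29,4],[30,3],[30,4],[31,1],[33,0],[36,1],[37,2],[40,1],[42,4],[43,4],[44,4],[45,0],[46,1],[47,2],[48,4],[49,4],[53,4],[56,4],[57,4],[58,0],[59,1],[60,2],[61,4],[62,4],[65,1],[66,2],[67,0],[73,1]]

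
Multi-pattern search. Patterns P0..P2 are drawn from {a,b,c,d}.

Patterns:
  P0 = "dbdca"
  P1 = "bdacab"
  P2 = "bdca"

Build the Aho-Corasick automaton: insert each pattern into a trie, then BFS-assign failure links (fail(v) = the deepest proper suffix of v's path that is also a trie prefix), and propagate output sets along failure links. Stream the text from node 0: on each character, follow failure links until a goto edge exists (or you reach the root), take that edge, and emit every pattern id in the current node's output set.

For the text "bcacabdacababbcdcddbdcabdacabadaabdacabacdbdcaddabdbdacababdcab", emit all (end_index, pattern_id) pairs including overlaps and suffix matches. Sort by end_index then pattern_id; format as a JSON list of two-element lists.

Construct AC machine:
Trie nodes:
  n0 'ε': b→6 d→1
  n1 'd': b→2
  n2 'db': d→3
  n3 'dbd': c→4
  n4 'dbdc': a→5
  n5 'dbdca': ·  [P0 ends]
  n6 'b': d→7
  n7 'bd': a→8 c→12
  n8 'bda': c→9
  n9 'bdac': a→10
  n10 'bdaca': b→11
  n11 'bdacab': ·  [P1 ends]
  n12 'bdc': a→13
  n13 'bdca': ·  [P2 ends]

BFS fail/out derivation:
  fail(1) 'd': from fail(0)=0 chase 'd': 0 ⇒ 0;  out=∅∪out(0)=∅
  fail(6) 'b': from fail(0)=0 chase 'b': 0 ⇒ 0;  out=∅∪out(0)=∅
  fail(2) 'db': from fail(1)=0 chase 'b': 0 ⇒ 6;  out=∅∪out(6)=∅
  fail(7) 'bd': from fail(6)=0 chase 'd': 0 ⇒ 1;  out=∅∪out(1)=∅
  fail(3) 'dbd': from fail(2)=6 chase 'd': 6 ⇒ 7;  out=∅∪out(7)=∅
  fail(8) 'bda': from fail(7)=1 chase 'a': 1→0 ⇒ 0;  out=∅∪out(0)=∅
  fail(12) 'bdc': from fail(7)=1 chase 'c': 1→0 ⇒ 0;  out=∅∪out(0)=∅
  fail(4) 'dbdc': from fail(3)=7 chase 'c': 7 ⇒ 12;  out=∅∪out(12)=∅
  fail(9) 'bdac': from fail(8)=0 chase 'c': 0 ⇒ 0;  out=∅∪out(0)=∅
  fail(13) 'bdca': from fail(12)=0 chase 'a': 0 ⇒ 0;  out={2}∪out(0)={2}
  fail(5) 'dbdca': from fail(4)=12 chase 'a': 12 ⇒ 13;  out={0}∪out(13)={0,2}
  fail(10) 'bdaca': from fail(9)=0 chase 'a': 0 ⇒ 0;  out=∅∪out(0)=∅
  fail(11) 'bdacab': from fail(10)=0 chase 'b': 0 ⇒ 6;  out={1}∪out(6)={1}

Text stream:
i=0 'b': node 0→6
i=1 'c': node 6→0 ·f
i=2 'a': node 0→0
i=3 'c': node 0→0
i=4 'a': node 0→0
i=5 'b': node 0→6
i=6 'd': node 6→7
i=7 'a': node 7→8
i=8 'c': node 8→9
i=9 'a': node 9→10
i=10 'b': node 10→11  → match P1@[5:10]
i=11 'a': node 11→0 ·f
i=12 'b': node 0→6
i=13 'b': node 6→6 ·f
i=14 'c': node 6→0 ·f
i=15 'd': node 0→1
i=16 'c': node 1→0 ·f
i=17 'd': node 0→1
i=18 'd': node 1→1 ·f
i=19 'b': node 1→2
i=20 'd': node 2→3
i=21 'c': node 3→4
i=22 'a': node 4→5  → match P0@[18:22],P2@[19:22]
i=23 'b': node 5→6 ·f
i=24 'd': node 6→7
i=25 'a': node 7→8
i=26 'c': node 8→9
i=27 'a': node 9→10
i=28 'b': node 10→11  → match P1@[23:28]
i=29 'a': node 11→0 ·f
i=30 'd': node 0→1
i=31 'a': node 1→0 ·f
i=32 'a': node 0→0
i=33 'b': node 0→6
i=34 'd': node 6→7
i=35 'a': node 7→8
i=36 'c': node 8→9
i=37 'a': node 9→10
i=38 'b': node 10→11  → match P1@[33:38]
i=39 'a': node 11→0 ·f
i=40 'c': node 0→0
i=41 'd': node 0→1
i=42 'b': node 1→2
i=43 'd': node 2→3
i=44 'c': node 3→4
i=45 'a': node 4→5  → match P0@[41:45],P2@[42:45]
i=46 'd': node 5→1 ·f
i=47 'd': node 1→1 ·f
i=48 'a': node 1→0 ·f
i=49 'b': node 0→6
i=50 'd': node 6→7
i=51 'b': node 7→2 ·f
i=52 'd': node 2→3
i=53 'a': node 3→8 ·f
i=54 'c': node 8→9
i=55 'a': node 9→10
i=56 'b': node 10→11  → match P1@[51:56]
i=57 'a': node 11→0 ·f
i=58 'b': node 0→6
i=59 'd': node 6→7
i=60 'c': node 7→12
i=61 'a': node 12→13  → match P2@[58:61]
i=62 'b': node 13→6 ·f

All matches (sorted): [[10,1],[22,0],[22,2],[28,1],[38,1],[45,0],[45,2],[56,1],[61,2]]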